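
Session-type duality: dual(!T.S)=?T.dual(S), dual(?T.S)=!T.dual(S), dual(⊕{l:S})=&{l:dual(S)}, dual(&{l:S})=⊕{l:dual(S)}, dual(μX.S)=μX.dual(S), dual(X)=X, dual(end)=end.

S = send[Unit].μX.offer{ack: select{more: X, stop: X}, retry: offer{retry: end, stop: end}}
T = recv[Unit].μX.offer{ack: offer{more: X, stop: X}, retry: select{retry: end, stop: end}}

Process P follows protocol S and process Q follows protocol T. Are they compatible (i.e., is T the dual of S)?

send[Unit] ‖ recv[Unit]  ok
  μX ‖ μX  ok (rec unchanged)
    offer{ack,retry} ‖ offer{ack,retry}  ✗ choice polarity not flipped — not dual

NO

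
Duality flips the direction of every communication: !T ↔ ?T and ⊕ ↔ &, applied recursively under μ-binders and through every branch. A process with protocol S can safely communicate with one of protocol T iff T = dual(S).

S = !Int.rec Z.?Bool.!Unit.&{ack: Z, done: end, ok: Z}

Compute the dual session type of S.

?Int.rec Z.!Bool.?Unit.+{ack: Z, done: end, ok: Z}

!Int = ?Int
  rec Z = rec Z  (μ self-dual)
    ?Bool = !Bool
      !Unit = ?Unit
        &{ack,done,ok} = +{ack,done,ok}  (&→⊕)
          • ack:
            Z self-dual
          • done:
            end self-dual
          • ok:
            Z self-dual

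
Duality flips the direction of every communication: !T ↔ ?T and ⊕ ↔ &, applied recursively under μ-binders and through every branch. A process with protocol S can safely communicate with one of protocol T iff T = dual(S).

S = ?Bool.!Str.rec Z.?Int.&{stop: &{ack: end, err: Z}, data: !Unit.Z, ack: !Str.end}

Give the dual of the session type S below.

!Bool.?Str.rec Z.!Int.+{stop: +{ack: end, err: Z}, data: ?Unit.Z, ack: ?Str.end}

?Bool → !Bool
  !Str → ?Str
    rec Z → rec Z  (rec unchanged)
      ?Int → !Int
        &{stop,data,ack} → +{stop,data,ack}  (&→⊕)
          • stop:
            &{ack,err} → +{ack,err}  (&→⊕)
              • ack:
                dual(end) = end
              • err:
                dual(Z) = Z
          • data:
            !Unit → ?Unit
              dual(Z) = Z
          • ack:
            !Str → ?Str
              dual(end) = end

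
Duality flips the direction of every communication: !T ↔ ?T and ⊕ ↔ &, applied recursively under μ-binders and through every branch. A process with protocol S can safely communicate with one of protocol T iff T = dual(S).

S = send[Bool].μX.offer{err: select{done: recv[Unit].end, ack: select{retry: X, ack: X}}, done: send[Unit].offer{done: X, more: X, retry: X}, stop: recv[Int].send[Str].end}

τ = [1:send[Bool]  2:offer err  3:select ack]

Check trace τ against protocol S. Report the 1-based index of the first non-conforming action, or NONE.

[1] send[Bool]  match  state: μX.…
[2] offer err  match  state: select{done: recv[Unit].end, ack: select{retry: μX.…, ack: μX.…}}
[3] select ack  match  state: select{retry: μX.…, ack: μX.…}
all 3 steps conform

NONE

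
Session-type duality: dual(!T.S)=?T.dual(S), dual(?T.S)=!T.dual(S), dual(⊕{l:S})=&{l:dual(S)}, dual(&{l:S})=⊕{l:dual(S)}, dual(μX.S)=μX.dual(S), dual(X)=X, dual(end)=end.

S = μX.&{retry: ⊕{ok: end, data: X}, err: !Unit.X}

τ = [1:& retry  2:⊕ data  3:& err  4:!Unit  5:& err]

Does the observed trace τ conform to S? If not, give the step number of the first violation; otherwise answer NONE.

NONE

[1] & retry  match  cont: ⊕{ok: end, data: μX.…}
[2] ⊕ data  match  cont: μX.…
[3] & err  match  cont: !Unit.μX.…
[4] !Unit  match  cont: μX.…
[5] & err  match  cont: !Unit.μX.…
all 5 steps conform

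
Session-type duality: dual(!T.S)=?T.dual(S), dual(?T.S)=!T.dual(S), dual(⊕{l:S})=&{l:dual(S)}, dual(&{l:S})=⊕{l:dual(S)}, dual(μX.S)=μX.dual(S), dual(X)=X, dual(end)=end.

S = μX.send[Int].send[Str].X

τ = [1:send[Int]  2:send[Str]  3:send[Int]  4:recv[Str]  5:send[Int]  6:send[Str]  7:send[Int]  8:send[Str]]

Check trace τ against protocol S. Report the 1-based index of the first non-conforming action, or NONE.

4

@1 send[Int]  ✓  cont: send[Str].μX.…
@2 send[Str]  ✓  cont: μX.…
@3 send[Int]  ✓  cont: send[Str].μX.…
@4 got recv[Str], protocol expects send[Str]  ✗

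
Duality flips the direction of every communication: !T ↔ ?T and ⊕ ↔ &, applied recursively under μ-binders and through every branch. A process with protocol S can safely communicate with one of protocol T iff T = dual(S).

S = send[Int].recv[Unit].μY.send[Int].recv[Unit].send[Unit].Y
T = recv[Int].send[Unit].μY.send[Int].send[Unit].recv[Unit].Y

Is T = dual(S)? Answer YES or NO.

send[Int] | recv[Int]  ✓
  recv[Unit] | send[Unit]  ✓
    μY | μY  ✓ (binder kept)
      send[Int] | send[Int]  ✗ same direction on both sides — not dual

NO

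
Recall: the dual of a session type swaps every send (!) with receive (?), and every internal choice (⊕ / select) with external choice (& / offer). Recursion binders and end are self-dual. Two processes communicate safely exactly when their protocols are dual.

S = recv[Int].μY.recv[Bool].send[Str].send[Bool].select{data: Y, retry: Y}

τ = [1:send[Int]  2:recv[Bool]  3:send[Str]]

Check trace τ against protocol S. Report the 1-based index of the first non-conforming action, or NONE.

[1] got send[Int], protocol expects recv[Int]  ✗

1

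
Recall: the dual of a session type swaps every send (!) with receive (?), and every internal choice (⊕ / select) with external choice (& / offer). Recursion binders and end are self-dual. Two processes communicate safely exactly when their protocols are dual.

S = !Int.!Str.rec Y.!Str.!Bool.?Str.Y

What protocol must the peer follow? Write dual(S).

?Int.?Str.rec Y.?Str.?Bool.!Str.Y

!Int ↦ ?Int
  !Str ↦ ?Str
    rec Y ↦ rec Y  (μ self-dual)
      !Str ↦ ?Str
        !Bool ↦ ?Bool
          ?Str ↦ !Str
            Y self-dual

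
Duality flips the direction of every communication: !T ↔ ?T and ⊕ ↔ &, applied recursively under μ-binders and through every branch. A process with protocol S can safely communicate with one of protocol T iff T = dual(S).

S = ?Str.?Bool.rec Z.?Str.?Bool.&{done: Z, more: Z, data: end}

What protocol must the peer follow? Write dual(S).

?Str → !Str
  ?Bool → !Bool
    rec Z → rec Z  (binder kept)
      ?Str → !Str
        ?Bool → !Bool
          &{done,more,data} → +{done,more,data}  (offer→select)
            • done:
              Z self-dual
            • more:
              Z self-dual
            • data:
              end self-dual

!Str.!Bool.rec Z.!Str.!Bool.+{done: Z, more: Z, data: end}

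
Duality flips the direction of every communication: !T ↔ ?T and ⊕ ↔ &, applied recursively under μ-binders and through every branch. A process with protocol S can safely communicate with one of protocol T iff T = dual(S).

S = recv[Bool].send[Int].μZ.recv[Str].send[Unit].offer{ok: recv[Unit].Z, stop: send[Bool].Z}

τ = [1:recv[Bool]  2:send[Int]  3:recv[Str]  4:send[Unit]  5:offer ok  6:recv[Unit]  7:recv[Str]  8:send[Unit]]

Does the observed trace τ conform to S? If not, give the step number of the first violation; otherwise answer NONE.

NONE

[1] recv[Bool]  ✓  state: send[Int].μZ.…
[2] send[Int]  ✓  state: μZ.…
[3] recv[Str]  ✓  state: send[Unit].offer{ok: recv[Unit].μZ.…, stop: send[Bool].μZ.…}
[4] send[Unit]  ✓  state: offer{ok: recv[Unit].μZ.…, stop: send[Bool].μZ.…}
[5] offer ok  ✓  state: recv[Unit].μZ.…
[6] recv[Unit]  ✓  state: μZ.…
[7] recv[Str]  ✓  state: send[Unit].offer{ok: recv[Unit].μZ.…, stop: send[Bool].μZ.…}
[8] send[Unit]  ✓  state: offer{ok: recv[Unit].μZ.…, stop: send[Bool].μZ.…}
τ conforms to S (length 8)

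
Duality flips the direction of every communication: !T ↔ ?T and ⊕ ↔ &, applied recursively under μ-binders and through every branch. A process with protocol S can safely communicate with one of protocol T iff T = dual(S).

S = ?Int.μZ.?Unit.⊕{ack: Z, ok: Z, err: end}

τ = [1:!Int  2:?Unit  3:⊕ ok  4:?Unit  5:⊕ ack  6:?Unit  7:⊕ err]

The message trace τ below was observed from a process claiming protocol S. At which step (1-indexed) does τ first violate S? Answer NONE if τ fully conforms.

1

@1 got !Int, protocol expects ?Int  ✗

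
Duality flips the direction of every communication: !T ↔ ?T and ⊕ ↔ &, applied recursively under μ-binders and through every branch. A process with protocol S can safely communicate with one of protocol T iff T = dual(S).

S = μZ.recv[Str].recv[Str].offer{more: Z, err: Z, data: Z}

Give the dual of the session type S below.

μZ.send[Str].send[Str].select{more: Z, err: Z, data: Z}

μZ ↦ μZ  (μ self-dual)
  recv[Str] ↦ send[Str]
    recv[Str] ↦ send[Str]
      offer{more,err,data} ↦ select{more,err,data}  (&→⊕)
        [more]
          dual(Z) = Z
        [err]
          dual(Z) = Z
        [data]
          dual(Z) = Z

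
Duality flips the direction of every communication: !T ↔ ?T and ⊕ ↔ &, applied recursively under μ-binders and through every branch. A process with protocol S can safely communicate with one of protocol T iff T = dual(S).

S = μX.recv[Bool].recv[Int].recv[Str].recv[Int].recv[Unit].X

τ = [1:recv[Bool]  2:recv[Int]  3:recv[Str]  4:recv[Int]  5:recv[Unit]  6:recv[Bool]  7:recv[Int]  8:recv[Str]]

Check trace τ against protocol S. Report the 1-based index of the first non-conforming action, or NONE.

NONE

step 1: recv[Bool]  match  now at recv[Int].recv[Str].recv[Int].recv[Unit].μX.…
step 2: recv[Int]  match  now at recv[Str].recv[Int].recv[Unit].μX.…
step 3: recv[Str]  match  now at recv[Int].recv[Unit].μX.…
step 4: recv[Int]  match  now at recv[Unit].μX.…
step 5: recv[Unit]  match  now at μX.…
step 6: recv[Bool]  match  now at recv[Int].recv[Str].recv[Int].recv[Unit].μX.…
step 7: recv[Int]  match  now at recv[Str].recv[Int].recv[Unit].μX.…
step 8: recv[Str]  match  now at recv[Int].recv[Unit].μX.…
all 8 steps conform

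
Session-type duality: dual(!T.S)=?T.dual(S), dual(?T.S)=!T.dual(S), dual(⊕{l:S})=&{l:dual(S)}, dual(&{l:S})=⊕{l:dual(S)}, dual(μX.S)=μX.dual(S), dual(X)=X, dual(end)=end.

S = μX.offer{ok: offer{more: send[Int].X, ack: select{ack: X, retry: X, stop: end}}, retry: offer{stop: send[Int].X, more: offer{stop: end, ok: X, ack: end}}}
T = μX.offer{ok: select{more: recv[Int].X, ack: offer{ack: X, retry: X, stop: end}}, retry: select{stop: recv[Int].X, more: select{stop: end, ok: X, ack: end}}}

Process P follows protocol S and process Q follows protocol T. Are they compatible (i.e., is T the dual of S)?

NO

μX ‖ μX  ok (μ self-dual)
  offer{ok,retry} ‖ offer{ok,retry}  ✗ choice polarity not flipped — not dual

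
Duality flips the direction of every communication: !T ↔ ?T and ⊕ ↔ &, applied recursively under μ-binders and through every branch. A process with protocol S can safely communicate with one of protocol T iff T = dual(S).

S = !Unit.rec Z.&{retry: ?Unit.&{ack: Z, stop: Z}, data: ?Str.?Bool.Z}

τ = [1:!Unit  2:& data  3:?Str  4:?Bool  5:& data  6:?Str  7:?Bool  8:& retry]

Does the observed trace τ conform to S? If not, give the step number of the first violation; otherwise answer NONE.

step 1: !Unit  ✓  state: rec Z.…
step 2: & data  ✓  state: ?Str.?Bool.rec Z.…
step 3: ?Str  ✓  state: ?Bool.rec Z.…
step 4: ?Bool  ✓  state: rec Z.…
step 5: & data  ✓  state: ?Str.?Bool.rec Z.…
step 6: ?Str  ✓  state: ?Bool.rec Z.…
step 7: ?Bool  ✓  state: rec Z.…
step 8: & retry  ✓  state: ?Unit.&{ack: rec Z.…, stop: rec Z.…}
all 8 steps conform

NONE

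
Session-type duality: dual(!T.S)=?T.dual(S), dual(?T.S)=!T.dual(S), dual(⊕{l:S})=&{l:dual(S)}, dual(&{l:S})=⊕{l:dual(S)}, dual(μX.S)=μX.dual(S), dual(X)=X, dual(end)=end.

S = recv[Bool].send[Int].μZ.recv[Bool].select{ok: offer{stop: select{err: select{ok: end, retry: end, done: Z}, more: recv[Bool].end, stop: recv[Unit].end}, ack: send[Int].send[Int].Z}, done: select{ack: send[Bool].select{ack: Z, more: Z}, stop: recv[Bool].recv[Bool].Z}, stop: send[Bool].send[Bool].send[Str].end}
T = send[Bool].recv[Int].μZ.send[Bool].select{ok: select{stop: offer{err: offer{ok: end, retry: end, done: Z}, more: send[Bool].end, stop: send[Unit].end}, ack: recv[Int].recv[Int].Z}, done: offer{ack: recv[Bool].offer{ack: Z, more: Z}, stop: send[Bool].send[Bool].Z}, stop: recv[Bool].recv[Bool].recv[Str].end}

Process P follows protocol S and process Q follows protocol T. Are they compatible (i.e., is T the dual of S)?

recv[Bool] ‖ send[Bool]  match
  send[Int] ‖ recv[Int]  match
    μZ ‖ μZ  match (rec unchanged)
      recv[Bool] ‖ send[Bool]  match
        select{ok,done,stop} ‖ select{ok,done,stop}  ✗ choice polarity not flipped — not dual

NO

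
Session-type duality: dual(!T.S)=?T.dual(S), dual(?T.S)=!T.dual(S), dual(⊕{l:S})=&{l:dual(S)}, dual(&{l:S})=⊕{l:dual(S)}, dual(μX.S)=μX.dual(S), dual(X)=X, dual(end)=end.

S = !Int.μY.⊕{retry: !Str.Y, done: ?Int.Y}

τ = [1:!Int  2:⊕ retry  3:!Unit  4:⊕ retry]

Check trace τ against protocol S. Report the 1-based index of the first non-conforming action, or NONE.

@1 !Int  ok  cont: μY.…
@2 ⊕ retry  ok  cont: !Str.μY.…
@3 got !Unit, protocol expects !Str  ✗

3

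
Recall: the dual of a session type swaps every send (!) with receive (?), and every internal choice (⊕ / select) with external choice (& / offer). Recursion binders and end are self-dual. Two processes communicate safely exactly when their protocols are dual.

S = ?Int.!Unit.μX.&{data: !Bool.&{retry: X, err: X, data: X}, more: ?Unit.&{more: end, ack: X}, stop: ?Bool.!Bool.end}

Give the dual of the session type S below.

!Int.?Unit.μX.⊕{data: ?Bool.⊕{retry: X, err: X, data: X}, more: !Unit.⊕{more: end, ack: X}, stop: !Bool.?Bool.end}

?Int = !Int
  !Unit = ?Unit
    μX = μX  (μ self-dual)
      &{data,more,stop} = ⊕{data,more,stop}  (&→⊕)
        • data:
          !Bool = ?Bool
            &{retry,err,data} = ⊕{retry,err,data}  (&→⊕)
              • retry:
                X self-dual
              • err:
                X self-dual
              • data:
                X self-dual
        • more:
          ?Unit = !Unit
            &{more,ack} = ⊕{more,ack}  (&→⊕)
              • more:
                end self-dual
              • ack:
                X self-dual
        • stop:
          ?Bool = !Bool
            !Bool = ?Bool
              end self-dual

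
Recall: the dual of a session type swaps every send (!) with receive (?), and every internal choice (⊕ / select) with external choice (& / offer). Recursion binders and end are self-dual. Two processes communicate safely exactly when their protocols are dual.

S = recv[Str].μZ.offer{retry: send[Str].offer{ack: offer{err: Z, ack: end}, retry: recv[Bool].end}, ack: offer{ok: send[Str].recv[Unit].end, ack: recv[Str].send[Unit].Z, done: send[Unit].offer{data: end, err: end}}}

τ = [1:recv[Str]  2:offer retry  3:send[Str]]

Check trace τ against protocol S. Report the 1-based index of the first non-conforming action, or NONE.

[1] recv[Str]  match  residual = μZ.…
[2] offer retry  match  residual = send[Str].offer{ack: offer{err: μZ.…, ack: end}, retry: recv[Bool].end}
[3] send[Str]  match  residual = offer{ack: offer{err: μZ.…, ack: end}, retry: recv[Bool].end}
trace exhausted — no violation

NONE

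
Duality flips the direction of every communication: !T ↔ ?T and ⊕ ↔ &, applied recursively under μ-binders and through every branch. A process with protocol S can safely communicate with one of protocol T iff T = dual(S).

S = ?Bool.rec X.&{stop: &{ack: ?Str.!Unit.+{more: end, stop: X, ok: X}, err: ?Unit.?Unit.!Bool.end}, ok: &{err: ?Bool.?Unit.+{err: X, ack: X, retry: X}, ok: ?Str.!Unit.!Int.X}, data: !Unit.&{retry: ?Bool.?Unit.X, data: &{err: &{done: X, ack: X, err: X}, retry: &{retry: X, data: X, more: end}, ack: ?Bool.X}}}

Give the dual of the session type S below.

?Bool ↦ !Bool
  rec X ↦ rec X  (binder kept)
    &{stop,ok,data} ↦ +{stop,ok,data}  (offer→select)
      • stop:
        &{ack,err} ↦ +{ack,err}  (offer→select)
          • ack:
            ?Str ↦ !Str
              !Unit ↦ ?Unit
                +{more,stop,ok} ↦ &{more,stop,ok}  (select→offer)
                  • more:
                    end ↦ end
                  • stop:
                    X ↦ X
                  • ok:
                    X ↦ X
          • err:
            ?Unit ↦ !Unit
              ?Unit ↦ !Unit
                !Bool ↦ ?Bool
                  end ↦ end
      • ok:
        &{err,ok} ↦ +{err,ok}  (offer→select)
          • err:
            ?Bool ↦ !Bool
              ?Unit ↦ !Unit
                +{err,ack,retry} ↦ &{err,ack,retry}  (select→offer)
                  • err:
                    X ↦ X
                  • ack:
                    X ↦ X
                  • retry:
                    X ↦ X
          • ok:
            ?Str ↦ !Str
              !Unit ↦ ?Unit
                !Int ↦ ?Int
                  X ↦ X
      • data:
        !Unit ↦ ?Unit
          &{retry,data} ↦ +{retry,data}  (offer→select)
            • retry:
              ?Bool ↦ !Bool
                ?Unit ↦ !Unit
                  X ↦ X
            • data:
              &{err,retry,ack} ↦ +{err,retry,ack}  (offer→select)
                • err:
                  &{done,ack,err} ↦ +{done,ack,err}  (offer→select)
                    • done:
                      X ↦ X
                    • ack:
                      X ↦ X
                    • err:
                      X ↦ X
                • retry:
                  &{retry,data,more} ↦ +{retry,data,more}  (offer→select)
                    • retry:
                      X ↦ X
                    • data:
                      X ↦ X
                    • more:
                      end ↦ end
                • ack:
                  ?Bool ↦ !Bool
                    X ↦ X

!Bool.rec X.+{stop: +{ack: !Str.?Unit.&{more: end, stop: X, ok: X}, err: !Unit.!Unit.?Bool.end}, ok: +{err: !Bool.!Unit.&{err: X, ack: X, retry: X}, ok: !Str.?Unit.?Int.X}, data: ?Unit.+{retry: !Bool.!Unit.X, data: +{err: +{done: X, ack: X, err: X}, retry: +{retry: X, data: X, more: end}, ack: !Bool.X}}}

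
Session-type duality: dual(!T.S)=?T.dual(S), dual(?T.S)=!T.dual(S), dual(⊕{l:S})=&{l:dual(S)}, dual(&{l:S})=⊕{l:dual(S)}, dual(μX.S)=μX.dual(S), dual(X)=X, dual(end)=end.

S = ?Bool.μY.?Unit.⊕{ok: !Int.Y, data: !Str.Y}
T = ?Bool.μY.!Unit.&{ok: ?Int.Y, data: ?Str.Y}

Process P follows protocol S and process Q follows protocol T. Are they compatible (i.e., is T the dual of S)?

NO

?Bool ‖ ?Bool  ✗ same direction on both sides — not dual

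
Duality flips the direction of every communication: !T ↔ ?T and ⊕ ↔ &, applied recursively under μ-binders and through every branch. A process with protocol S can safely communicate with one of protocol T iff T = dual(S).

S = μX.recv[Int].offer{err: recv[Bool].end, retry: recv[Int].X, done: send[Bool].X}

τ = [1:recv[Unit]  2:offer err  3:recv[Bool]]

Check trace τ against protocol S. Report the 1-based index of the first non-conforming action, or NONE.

[1] got recv[Unit], protocol expects recv[Int]  ✗

1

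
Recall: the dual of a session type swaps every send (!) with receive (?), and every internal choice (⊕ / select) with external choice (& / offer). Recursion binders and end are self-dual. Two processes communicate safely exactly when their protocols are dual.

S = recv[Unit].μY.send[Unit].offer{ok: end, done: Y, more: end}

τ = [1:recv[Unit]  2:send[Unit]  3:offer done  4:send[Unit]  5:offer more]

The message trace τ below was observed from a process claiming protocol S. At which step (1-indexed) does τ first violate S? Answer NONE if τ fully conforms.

NONE

step 1: recv[Unit]  ✓  now at μY.…
step 2: send[Unit]  ✓  now at offer{ok: end, done: μY.…, more: end}
step 3: offer done  ✓  now at μY.…
step 4: send[Unit]  ✓  now at offer{ok: end, done: μY.…, more: end}
step 5: offer more  ✓  now at end
trace exhausted — no violation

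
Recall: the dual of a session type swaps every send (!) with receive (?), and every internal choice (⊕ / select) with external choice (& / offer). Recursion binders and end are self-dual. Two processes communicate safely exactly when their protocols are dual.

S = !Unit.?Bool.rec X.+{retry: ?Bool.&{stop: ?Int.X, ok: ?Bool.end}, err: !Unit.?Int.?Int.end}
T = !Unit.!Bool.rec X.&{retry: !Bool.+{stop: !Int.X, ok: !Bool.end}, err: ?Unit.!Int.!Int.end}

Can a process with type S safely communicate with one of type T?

NO

!Unit ‖ !Unit  ✗ same direction on both sides — not dual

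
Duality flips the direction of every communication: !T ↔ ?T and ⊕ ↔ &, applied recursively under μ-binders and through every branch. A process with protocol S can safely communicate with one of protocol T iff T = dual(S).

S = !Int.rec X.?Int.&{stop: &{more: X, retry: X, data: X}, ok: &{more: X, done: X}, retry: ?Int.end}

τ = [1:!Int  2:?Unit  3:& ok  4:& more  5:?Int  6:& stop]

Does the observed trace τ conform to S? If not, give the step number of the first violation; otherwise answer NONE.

2

@1 !Int  ok  residual = rec X.…
@2 got ?Unit, protocol expects ?Int  ✗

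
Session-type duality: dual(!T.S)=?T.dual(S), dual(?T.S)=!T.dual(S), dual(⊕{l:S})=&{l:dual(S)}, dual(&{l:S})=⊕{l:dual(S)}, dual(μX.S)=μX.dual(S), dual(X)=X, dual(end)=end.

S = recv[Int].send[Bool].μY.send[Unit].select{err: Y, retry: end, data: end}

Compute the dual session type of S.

send[Int].recv[Bool].μY.recv[Unit].offer{err: Y, retry: end, data: end}

recv[Int] ↦ send[Int]
  send[Bool] ↦ recv[Bool]
    μY ↦ μY  (rec unchanged)
      send[Unit] ↦ recv[Unit]
        select{err,retry,data} ↦ offer{err,retry,data}  (internal→external)
          • err:
            Y self-dual
          • retry:
            end self-dual
          • data:
            end self-dual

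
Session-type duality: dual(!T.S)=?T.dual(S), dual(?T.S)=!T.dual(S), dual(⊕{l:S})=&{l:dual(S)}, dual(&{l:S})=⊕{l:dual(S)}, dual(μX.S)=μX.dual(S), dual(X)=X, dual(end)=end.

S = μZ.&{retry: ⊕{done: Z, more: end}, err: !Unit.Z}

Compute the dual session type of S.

μZ.⊕{retry: &{done: Z, more: end}, err: ?Unit.Z}

μZ = μZ  (rec unchanged)
  &{retry,err} = ⊕{retry,err}  (&→⊕)
    • retry:
      ⊕{done,more} = &{done,more}  (select→offer)
        • done:
          Z self-dual
        • more:
          end self-dual
    • err:
      !Unit = ?Unit
        Z self-dual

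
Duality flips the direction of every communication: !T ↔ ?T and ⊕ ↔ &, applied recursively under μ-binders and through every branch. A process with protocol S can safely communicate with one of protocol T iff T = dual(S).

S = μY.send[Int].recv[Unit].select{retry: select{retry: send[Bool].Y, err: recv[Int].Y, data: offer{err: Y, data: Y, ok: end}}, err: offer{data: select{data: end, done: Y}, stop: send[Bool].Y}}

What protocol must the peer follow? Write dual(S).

μY ↦ μY  (binder kept)
  send[Int] ↦ recv[Int]
    recv[Unit] ↦ send[Unit]
      select{retry,err} ↦ offer{retry,err}  (⊕→&)
        case retry:
          select{retry,err,data} ↦ offer{retry,err,data}  (⊕→&)
            case retry:
              send[Bool] ↦ recv[Bool]
                Y ↦ Y
            case err:
              recv[Int] ↦ send[Int]
                Y ↦ Y
            case data:
              offer{err,data,ok} ↦ select{err,data,ok}  (offer→select)
                case err:
                  Y ↦ Y
                case data:
                  Y ↦ Y
                case ok:
                  end ↦ end
        case err:
          offer{data,stop} ↦ select{data,stop}  (offer→select)
            case data:
              select{data,done} ↦ offer{data,done}  (⊕→&)
                case data:
                  end ↦ end
                case done:
                  Y ↦ Y
            case stop:
              send[Bool] ↦ recv[Bool]
                Y ↦ Y

μY.recv[Int].send[Unit].offer{retry: offer{retry: recv[Bool].Y, err: send[Int].Y, data: select{err: Y, data: Y, ok: end}}, err: select{data: offer{data: end, done: Y}, stop: recv[Bool].Y}}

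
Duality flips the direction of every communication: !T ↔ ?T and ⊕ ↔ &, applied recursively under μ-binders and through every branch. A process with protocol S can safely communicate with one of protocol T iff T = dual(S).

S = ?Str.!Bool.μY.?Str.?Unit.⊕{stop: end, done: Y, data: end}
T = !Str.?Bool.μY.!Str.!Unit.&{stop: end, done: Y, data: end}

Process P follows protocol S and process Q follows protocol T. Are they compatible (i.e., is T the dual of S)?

YES

?Str | !Str  ✓
  !Bool | ?Bool  ✓
    μY | μY  ✓ (μ self-dual)
      ?Str | !Str  ✓
        ?Unit | !Unit  ✓
          ⊕{stop,done,data} | &{stop,done,data}  ✓ label sets agree
            [stop]
              end | end  ✓
            [done]
              Y | Y  ✓
            [data]
              end | end  ✓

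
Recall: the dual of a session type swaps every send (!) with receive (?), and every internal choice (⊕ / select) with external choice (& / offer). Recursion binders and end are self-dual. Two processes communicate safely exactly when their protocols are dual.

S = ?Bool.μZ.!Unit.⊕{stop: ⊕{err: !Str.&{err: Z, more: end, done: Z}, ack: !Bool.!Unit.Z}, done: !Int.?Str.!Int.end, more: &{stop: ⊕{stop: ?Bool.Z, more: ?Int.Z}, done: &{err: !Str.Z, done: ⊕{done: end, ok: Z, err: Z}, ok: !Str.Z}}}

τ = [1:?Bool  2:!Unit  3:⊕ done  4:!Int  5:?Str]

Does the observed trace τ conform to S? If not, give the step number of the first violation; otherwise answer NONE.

step 1: ?Bool  ok  residual = μZ.…
step 2: !Unit  ok  residual = ⊕{stop: ⊕{err: !Str.&{err: μZ.…, more: end, done: μZ.…}, ack: !Bool.!Unit.μZ.…}, done: !Int.?Str.!Int.end, more: &{stop: ⊕{stop: ?Bool.μZ.…, more: ?Int.μZ.…}, done: &{err: !Str.μZ.…, done: ⊕{done: end, ok: μZ.…, err: μZ.…}, ok: !Str.μZ.…}}}
step 3: ⊕ done  ok  residual = !Int.?Str.!Int.end
step 4: !Int  ok  residual = ?Str.!Int.end
step 5: ?Str  ok  residual = !Int.end
trace exhausted — no violation

NONE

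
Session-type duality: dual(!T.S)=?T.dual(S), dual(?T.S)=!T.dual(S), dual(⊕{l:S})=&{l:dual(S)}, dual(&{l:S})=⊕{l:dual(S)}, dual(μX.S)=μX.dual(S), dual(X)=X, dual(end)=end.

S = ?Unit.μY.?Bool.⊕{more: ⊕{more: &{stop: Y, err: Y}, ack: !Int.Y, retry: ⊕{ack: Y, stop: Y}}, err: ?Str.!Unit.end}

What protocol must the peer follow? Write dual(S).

!Unit.μY.!Bool.&{more: &{more: ⊕{stop: Y, err: Y}, ack: ?Int.Y, retry: &{ack: Y, stop: Y}}, err: !Str.?Unit.end}

?Unit = !Unit
  μY = μY  (μ self-dual)
    ?Bool = !Bool
      ⊕{more,err} = &{more,err}  (select→offer)
        • more:
          ⊕{more,ack,retry} = &{more,ack,retry}  (select→offer)
            • more:
              &{stop,err} = ⊕{stop,err}  (offer→select)
                • stop:
                  Y self-dual
                • err:
                  Y self-dual
            • ack:
              !Int = ?Int
                Y self-dual
            • retry:
              ⊕{ack,stop} = &{ack,stop}  (select→offer)
                • ack:
                  Y self-dual
                • stop:
                  Y self-dual
        • err:
          ?Str = !Str
            !Unit = ?Unit
              end self-dual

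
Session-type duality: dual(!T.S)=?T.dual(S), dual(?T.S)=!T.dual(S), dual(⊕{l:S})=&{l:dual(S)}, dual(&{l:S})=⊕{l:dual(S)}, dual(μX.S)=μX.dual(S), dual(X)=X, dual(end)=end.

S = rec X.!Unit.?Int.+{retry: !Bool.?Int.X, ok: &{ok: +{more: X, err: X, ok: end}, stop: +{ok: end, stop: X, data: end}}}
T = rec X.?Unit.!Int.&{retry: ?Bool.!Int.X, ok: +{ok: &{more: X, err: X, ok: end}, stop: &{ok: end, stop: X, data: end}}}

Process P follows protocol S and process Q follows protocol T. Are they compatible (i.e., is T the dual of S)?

rec X | rec X  match (μ self-dual)
  !Unit | ?Unit  match
    ?Int | !Int  match
      +{retry,ok} | &{retry,ok}  match same labels
        • retry:
          !Bool | ?Bool  match
            ?Int | !Int  match
              X | X  match
        • ok:
          &{ok,stop} | +{ok,stop}  match same labels
            • ok:
              +{more,err,ok} | &{more,err,ok}  match same labels
                • more:
                  X | X  match
                • err:
                  X | X  match
                • ok:
                  end | end  match
            • stop:
              +{ok,stop,data} | &{ok,stop,data}  match same labels
                • ok:
                  end | end  match
                • stop:
                  X | X  match
                • data:
                  end | end  match

YES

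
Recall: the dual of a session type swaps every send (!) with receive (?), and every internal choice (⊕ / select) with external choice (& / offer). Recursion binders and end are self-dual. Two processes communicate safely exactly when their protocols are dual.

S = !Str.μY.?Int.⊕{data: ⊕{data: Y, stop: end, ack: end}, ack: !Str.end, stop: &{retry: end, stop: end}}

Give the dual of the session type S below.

?Str.μY.!Int.&{data: &{data: Y, stop: end, ack: end}, ack: ?Str.end, stop: ⊕{retry: end, stop: end}}

!Str → ?Str
  μY → μY  (μ self-dual)
    ?Int → !Int
      ⊕{data,ack,stop} → &{data,ack,stop}  (internal→external)
        case data:
          ⊕{data,stop,ack} → &{data,stop,ack}  (internal→external)
            case data:
              Y ↦ Y
            case stop:
              end ↦ end
            case ack:
              end ↦ end
        case ack:
          !Str → ?Str
            end ↦ end
        case stop:
          &{retry,stop} → ⊕{retry,stop}  (&→⊕)
            case retry:
              end ↦ end
            case stop:
              end ↦ end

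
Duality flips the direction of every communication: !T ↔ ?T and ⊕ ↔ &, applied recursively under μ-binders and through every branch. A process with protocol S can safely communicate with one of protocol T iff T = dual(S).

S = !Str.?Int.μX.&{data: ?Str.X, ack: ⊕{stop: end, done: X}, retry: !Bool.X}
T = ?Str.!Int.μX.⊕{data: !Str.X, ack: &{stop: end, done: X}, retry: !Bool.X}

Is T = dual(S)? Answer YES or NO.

NO

!Str vs ?Str  ✓
  ?Int vs !Int  ✓
    μX vs μX  ✓ (μ self-dual)
      &{data,ack,retry} vs ⊕{data,ack,retry}  ✓ label sets agree
        case data:
          ?Str vs !Str  ✓
            X vs X  ✓
        case ack:
          ⊕{stop,done} vs &{stop,done}  ✓ label sets agree
            case stop:
              end vs end  ✓
            case done:
              X vs X  ✓
        case retry:
          !Bool vs !Bool  ✗ same direction on both sides — not dual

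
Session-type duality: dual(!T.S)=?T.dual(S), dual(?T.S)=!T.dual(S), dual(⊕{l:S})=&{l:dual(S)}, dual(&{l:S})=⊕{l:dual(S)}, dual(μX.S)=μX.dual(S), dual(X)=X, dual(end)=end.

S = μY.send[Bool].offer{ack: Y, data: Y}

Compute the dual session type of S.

μY ↦ μY  (binder kept)
  send[Bool] ↦ recv[Bool]
    offer{ack,data} ↦ select{ack,data}  (external→internal)
      case ack:
        Y self-dual
      case data:
        Y self-dual

μY.recv[Bool].select{ack: Y, data: Y}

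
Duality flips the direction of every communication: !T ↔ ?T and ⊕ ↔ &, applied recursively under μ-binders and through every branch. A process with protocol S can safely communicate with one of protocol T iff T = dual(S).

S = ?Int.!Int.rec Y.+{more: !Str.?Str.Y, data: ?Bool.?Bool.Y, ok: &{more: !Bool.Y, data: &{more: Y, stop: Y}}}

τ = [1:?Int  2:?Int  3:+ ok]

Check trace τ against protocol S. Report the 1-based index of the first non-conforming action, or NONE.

2

@1 ?Int  match  cont: !Int.rec Y.…
@2 got ?Int, protocol expects !Int  ✗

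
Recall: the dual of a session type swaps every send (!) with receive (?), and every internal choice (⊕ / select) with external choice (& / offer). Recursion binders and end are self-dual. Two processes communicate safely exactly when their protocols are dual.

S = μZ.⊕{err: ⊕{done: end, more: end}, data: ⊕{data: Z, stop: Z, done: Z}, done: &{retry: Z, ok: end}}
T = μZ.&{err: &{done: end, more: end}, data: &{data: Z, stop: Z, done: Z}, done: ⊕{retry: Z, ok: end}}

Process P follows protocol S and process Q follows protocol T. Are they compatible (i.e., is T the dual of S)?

μZ | μZ  ✓ (rec unchanged)
  ⊕{err,data,done} | &{err,data,done}  ✓ labels match
    case err:
      ⊕{done,more} | &{done,more}  ✓ labels match
        case done:
          end | end  ✓
        case more:
          end | end  ✓
    case data:
      ⊕{data,stop,done} | &{data,stop,done}  ✓ labels match
        case data:
          Z | Z  ✓
        case stop:
          Z | Z  ✓
        case done:
          Z | Z  ✓
    case done:
      &{retry,ok} | ⊕{retry,ok}  ✓ labels match
        case retry:
          Z | Z  ✓
        case ok:
          end | end  ✓

YES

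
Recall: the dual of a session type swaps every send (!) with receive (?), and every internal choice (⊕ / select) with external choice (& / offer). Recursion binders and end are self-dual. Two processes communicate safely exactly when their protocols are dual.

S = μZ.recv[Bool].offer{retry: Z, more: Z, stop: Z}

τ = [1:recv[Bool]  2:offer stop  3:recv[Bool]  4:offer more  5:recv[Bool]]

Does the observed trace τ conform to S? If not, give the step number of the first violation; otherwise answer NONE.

NONE

[1] recv[Bool]  match  now at offer{retry: μZ.…, more: μZ.…, stop: μZ.…}
[2] offer stop  match  now at μZ.…
[3] recv[Bool]  match  now at offer{retry: μZ.…, more: μZ.…, stop: μZ.…}
[4] offer more  match  now at μZ.…
[5] recv[Bool]  match  now at offer{retry: μZ.…, more: μZ.…, stop: μZ.…}
all 5 steps conform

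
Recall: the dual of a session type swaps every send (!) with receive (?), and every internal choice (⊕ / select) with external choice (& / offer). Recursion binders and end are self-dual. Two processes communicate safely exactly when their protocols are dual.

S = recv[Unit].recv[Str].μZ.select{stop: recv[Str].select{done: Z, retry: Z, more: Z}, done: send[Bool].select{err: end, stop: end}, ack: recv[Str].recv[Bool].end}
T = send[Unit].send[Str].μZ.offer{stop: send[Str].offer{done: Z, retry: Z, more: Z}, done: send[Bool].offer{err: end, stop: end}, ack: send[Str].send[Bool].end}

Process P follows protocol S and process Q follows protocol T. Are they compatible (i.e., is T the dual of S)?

NO

recv[Unit] vs send[Unit]  ok
  recv[Str] vs send[Str]  ok
    μZ vs μZ  ok (μ self-dual)
      select{stop,done,ack} vs offer{stop,done,ack}  ok same labels
        [stop]
          recv[Str] vs send[Str]  ok
            select{done,retry,more} vs offer{done,retry,more}  ok same labels
              [done]
                Z vs Z  ok
              [retry]
                Z vs Z  ok
              [more]
                Z vs Z  ok
        [done]
          send[Bool] vs send[Bool]  ✗ same direction on both sides — not dual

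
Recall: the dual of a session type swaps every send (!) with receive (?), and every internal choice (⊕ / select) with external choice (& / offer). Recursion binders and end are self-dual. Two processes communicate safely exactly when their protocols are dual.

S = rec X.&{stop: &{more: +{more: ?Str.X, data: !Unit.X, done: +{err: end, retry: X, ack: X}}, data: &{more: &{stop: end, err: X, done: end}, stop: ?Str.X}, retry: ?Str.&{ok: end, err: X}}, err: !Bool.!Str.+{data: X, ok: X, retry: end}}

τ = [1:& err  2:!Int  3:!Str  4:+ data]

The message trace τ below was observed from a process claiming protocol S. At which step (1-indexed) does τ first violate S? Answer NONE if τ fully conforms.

2

[1] & err  ok  now at !Bool.!Str.+{data: rec X.…, ok: rec X.…, retry: end}
[2] got !Int, protocol expects !Bool  ✗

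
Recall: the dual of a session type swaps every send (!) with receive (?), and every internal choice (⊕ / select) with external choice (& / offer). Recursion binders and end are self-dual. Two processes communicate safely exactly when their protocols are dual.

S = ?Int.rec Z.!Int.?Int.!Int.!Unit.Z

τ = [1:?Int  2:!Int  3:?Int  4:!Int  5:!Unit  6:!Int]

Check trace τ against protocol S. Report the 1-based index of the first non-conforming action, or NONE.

NONE

step 1: ?Int  ok  cont: rec Z.…
step 2: !Int  ok  cont: ?Int.!Int.!Unit.rec Z.…
step 3: ?Int  ok  cont: !Int.!Unit.rec Z.…
step 4: !Int  ok  cont: !Unit.rec Z.…
step 5: !Unit  ok  cont: rec Z.…
step 6: !Int  ok  cont: ?Int.!Int.!Unit.rec Z.…
τ conforms to S (length 6)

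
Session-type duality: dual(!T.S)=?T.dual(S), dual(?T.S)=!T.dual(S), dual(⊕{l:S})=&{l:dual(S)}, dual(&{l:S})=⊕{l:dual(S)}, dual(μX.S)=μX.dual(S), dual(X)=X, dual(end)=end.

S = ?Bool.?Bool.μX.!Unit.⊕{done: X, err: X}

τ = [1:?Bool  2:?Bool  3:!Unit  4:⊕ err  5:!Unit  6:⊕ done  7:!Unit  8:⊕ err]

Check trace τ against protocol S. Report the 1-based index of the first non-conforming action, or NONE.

step 1: ?Bool  match  cont: ?Bool.μX.…
step 2: ?Bool  match  cont: μX.…
step 3: !Unit  match  cont: ⊕{done: μX.…, err: μX.…}
step 4: ⊕ err  match  cont: μX.…
step 5: !Unit  match  cont: ⊕{done: μX.…, err: μX.…}
step 6: ⊕ done  match  cont: μX.…
step 7: !Unit  match  cont: ⊕{done: μX.…, err: μX.…}
step 8: ⊕ err  match  cont: μX.…
trace exhausted — no violation

NONE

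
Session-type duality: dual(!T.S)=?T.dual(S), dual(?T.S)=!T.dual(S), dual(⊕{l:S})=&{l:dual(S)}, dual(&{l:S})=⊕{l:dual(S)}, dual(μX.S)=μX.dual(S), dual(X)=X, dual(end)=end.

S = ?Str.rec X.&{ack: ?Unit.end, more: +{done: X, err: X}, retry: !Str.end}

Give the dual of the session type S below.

!Str.rec X.+{ack: !Unit.end, more: &{done: X, err: X}, retry: ?Str.end}

?Str → !Str
  rec X → rec X  (binder kept)
    &{ack,more,retry} → +{ack,more,retry}  (external→internal)
      case ack:
        ?Unit → !Unit
          dual(end) = end
      case more:
        +{done,err} → &{done,err}  (⊕→&)
          case done:
            dual(X) = X
          case err:
            dual(X) = X
      case retry:
        !Str → ?Str
          dual(end) = end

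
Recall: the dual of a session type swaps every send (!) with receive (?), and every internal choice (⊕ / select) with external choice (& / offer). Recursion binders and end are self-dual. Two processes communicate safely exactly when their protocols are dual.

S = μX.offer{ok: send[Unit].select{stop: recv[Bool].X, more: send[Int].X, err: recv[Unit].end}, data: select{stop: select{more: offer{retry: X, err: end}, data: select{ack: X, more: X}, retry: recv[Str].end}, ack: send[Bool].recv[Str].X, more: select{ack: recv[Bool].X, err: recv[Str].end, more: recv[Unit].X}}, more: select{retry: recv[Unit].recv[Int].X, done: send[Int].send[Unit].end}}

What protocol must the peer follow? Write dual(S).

μX → μX  (μ self-dual)
  offer{ok,data,more} → select{ok,data,more}  (external→internal)
    • ok:
      send[Unit] → recv[Unit]
        select{stop,more,err} → offer{stop,more,err}  (internal→external)
          • stop:
            recv[Bool] → send[Bool]
              X ↦ X
          • more:
            send[Int] → recv[Int]
              X ↦ X
          • err:
            recv[Unit] → send[Unit]
              end ↦ end
    • data:
      select{stop,ack,more} → offer{stop,ack,more}  (internal→external)
        • stop:
          select{more,data,retry} → offer{more,data,retry}  (internal→external)
            • more:
              offer{retry,err} → select{retry,err}  (external→internal)
                • retry:
                  X ↦ X
                • err:
                  end ↦ end
            • data:
              select{ack,more} → offer{ack,more}  (internal→external)
                • ack:
                  X ↦ X
                • more:
                  X ↦ X
            • retry:
              recv[Str] → send[Str]
                end ↦ end
        • ack:
          send[Bool] → recv[Bool]
            recv[Str] → send[Str]
              X ↦ X
        • more:
          select{ack,err,more} → offer{ack,err,more}  (internal→external)
            • ack:
              recv[Bool] → send[Bool]
                X ↦ X
            • err:
              recv[Str] → send[Str]
                end ↦ end
            • more:
              recv[Unit] → send[Unit]
                X ↦ X
    • more:
      select{retry,done} → offer{retry,done}  (internal→external)
        • retry:
          recv[Unit] → send[Unit]
            recv[Int] → send[Int]
              X ↦ X
        • done:
          send[Int] → recv[Int]
            send[Unit] → recv[Unit]
              end ↦ end

μX.select{ok: recv[Unit].offer{stop: send[Bool].X, more: recv[Int].X, err: send[Unit].end}, data: offer{stop: offer{more: select{retry: X, err: end}, data: offer{ack: X, more: X}, retry: send[Str].end}, ack: recv[Bool].send[Str].X, more: offer{ack: send[Bool].X, err: send[Str].end, more: send[Unit].X}}, more: offer{retry: send[Unit].send[Int].X, done: recv[Int].recv[Unit].end}}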